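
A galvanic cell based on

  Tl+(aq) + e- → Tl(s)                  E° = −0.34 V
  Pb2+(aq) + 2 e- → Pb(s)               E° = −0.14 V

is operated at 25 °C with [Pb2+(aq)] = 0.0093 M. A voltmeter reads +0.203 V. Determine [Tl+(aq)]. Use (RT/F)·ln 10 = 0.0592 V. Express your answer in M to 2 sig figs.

The Pb²⁺/Pb couple has the larger reduction potential, so it is the cathode: E°cell = −0.14 − (−0.34) = +0.20 V and n = 2.
Since E = E° − (0.0592/n)·log Q, log Q = n(E° − E)/0.0592 = −0.101.
For Pb2+(aq) + 2 Tl(s) → Pb(s) + 2 Tl+(aq), the reaction quotient is Q = [Tl+(aq)]^2 / [Pb2+(aq)].
Substituting the known concentrations and solving, log [Tl+(aq)] = −1.066 and [Tl+(aq)] = 0.086 M.

0.086 M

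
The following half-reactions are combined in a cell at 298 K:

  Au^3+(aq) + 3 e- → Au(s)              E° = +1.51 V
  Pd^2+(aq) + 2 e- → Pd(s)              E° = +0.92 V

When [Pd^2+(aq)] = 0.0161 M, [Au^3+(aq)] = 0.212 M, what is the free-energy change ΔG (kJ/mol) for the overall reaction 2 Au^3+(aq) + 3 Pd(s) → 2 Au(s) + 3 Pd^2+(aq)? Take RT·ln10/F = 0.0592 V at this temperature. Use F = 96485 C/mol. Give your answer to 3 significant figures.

E°cell = +1.51 − (+0.92) = +0.59 V; the balanced reaction transfers n = 6 electrons.
Q = [Pd^2+(aq)]^3 / [Au^3+(aq)]^2 = 9.29×10^−5, so log Q = −4.032 and E = +0.59 − (0.0592/6)(−4.032) = +0.6298 V.
Finally ΔG = −nFE = −(6)(96485 C/mol)(+0.6298 V) = −365 kJ/mol.

−365 kJ/mol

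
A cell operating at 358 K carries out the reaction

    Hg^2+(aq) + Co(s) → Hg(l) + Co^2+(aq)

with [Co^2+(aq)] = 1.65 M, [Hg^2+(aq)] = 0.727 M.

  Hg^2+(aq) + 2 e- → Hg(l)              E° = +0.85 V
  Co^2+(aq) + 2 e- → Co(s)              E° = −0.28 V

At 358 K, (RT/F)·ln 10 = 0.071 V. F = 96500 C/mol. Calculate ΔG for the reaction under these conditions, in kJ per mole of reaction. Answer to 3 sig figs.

E°cell = +0.85 − (−0.28) = +1.13 V; the balanced reaction transfers n = 2 electrons.
The reaction quotient is [Co^2+(aq)] / [Hg^2+(aq)] = 2.27; by Nernst, E = +1.13 − (0.071/2)(0.356) = +1.1174 V.
Finally ΔG = −nFE = −(2)(96500 C/mol)(+1.1174 V) = −216 kJ/mol.

−216 kJ/mol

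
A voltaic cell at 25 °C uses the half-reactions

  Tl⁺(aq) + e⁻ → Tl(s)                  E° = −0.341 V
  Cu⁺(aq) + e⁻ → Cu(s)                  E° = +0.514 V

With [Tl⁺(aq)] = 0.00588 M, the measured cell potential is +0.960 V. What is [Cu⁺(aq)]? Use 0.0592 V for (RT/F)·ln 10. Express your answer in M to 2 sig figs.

0.35 M

Cu⁺/Cu is the cathode (higher E°); E°cell = +0.514 − (−0.341) = +0.855 V with n = 1.
Rearranging E = E° − (0.0592/n)·log Q gives log Q = 1(+0.855 − (+0.960))/0.0592 = −1.774.
For Cu⁺(aq) + Tl(s) → Cu(s) + Tl⁺(aq), the reaction quotient is Q = [Tl⁺(aq)] / [Cu⁺(aq)].
Isolating [Cu⁺(aq)] in Q = 10^{−1.774} yields log [Cu⁺(aq)] = −0.457, i.e. 0.35 M.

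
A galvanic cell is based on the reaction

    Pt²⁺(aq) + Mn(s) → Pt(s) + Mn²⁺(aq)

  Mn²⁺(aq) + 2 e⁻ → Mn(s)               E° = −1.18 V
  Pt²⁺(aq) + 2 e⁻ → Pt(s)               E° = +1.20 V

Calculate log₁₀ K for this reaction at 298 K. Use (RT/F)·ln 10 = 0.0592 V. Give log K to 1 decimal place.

log K = 80.4

The Pt²⁺/Pt couple is reduced (cathode); E°cell = +1.20 − (−1.18) = +2.38 V with n = 2.
At equilibrium E = 0, so log K = nE°cell / 0.0592 = (2)(+2.38) / 0.0592 = 80.4.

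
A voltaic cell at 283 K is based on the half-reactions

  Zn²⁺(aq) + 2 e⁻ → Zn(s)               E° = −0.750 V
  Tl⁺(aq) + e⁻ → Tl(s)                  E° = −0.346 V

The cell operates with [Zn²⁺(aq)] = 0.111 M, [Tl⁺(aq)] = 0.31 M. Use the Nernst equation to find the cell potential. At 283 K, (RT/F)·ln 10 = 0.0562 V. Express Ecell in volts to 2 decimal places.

Since E°(Tl⁺/Tl) > E°(Zn²⁺/Zn), Tl⁺/Tl serves as the cathode.
E°cell = E°cat − E°an = −0.346 − (−0.750) = +0.404 V; n = 2.
For the overall reaction 2 Tl⁺(aq) + Zn(s) → 2 Tl(s) + Zn²⁺(aq), Q = [Zn²⁺(aq)] / [Tl⁺(aq)]^2 = 1.16, giving log Q = 0.063.
By the Nernst equation, E = +0.404 − (0.0562/2)·(0.063) = +0.40 V.

+0.40 V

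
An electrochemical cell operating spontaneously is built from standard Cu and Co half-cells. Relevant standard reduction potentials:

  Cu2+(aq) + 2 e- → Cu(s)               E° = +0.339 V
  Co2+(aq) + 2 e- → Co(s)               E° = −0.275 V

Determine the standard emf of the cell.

The Cu²⁺/Cu couple has the higher E°, so Cu ion is reduced (cathode) and Co is oxidized (anode).
E°cell = E°(cathode) − E°(anode) = +0.339 − (−0.275) = +0.614 V.

+0.614 V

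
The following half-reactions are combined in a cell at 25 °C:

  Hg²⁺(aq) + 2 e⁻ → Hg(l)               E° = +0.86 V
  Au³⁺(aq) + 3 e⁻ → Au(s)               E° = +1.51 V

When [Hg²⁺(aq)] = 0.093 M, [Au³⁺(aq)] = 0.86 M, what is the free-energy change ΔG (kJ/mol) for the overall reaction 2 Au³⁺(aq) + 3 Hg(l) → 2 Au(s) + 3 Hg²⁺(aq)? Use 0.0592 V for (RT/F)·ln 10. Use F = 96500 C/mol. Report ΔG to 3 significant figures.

−393 kJ/mol

With Au³⁺/Au reduced at the cathode, E°cell = +1.51 − (+0.86) = +0.65 V and n = 6.
Q = [Hg²⁺(aq)]^3 / [Au³⁺(aq)]^2 = 0.00109, so log Q = −2.964 and E = +0.65 − (0.0592/6)(−2.964) = +0.6792 V.
ΔG = −nFE = −(6)(96500)(+0.6792) J/mol = −393 kJ/mol.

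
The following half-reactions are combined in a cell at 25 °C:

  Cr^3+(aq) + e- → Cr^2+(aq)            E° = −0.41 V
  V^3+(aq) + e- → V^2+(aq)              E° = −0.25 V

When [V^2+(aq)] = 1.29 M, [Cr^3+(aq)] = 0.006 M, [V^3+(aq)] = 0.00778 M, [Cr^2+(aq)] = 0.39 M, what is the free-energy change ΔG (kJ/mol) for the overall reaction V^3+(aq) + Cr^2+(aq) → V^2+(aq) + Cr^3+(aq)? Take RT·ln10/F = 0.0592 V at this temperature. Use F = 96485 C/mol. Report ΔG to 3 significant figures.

E°cell = −0.25 − (−0.41) = +0.16 V; the balanced reaction transfers n = 1 electron.
The reaction quotient is ([V^2+(aq)]·[Cr^3+(aq)]) / ([V^3+(aq)]·[Cr^2+(aq)]) = 2.55; by Nernst, E = +0.16 − (0.0592/1)(0.407) = +0.1359 V.
ΔG = −nFE = −(1)(96485)(+0.1359) J/mol = −13.1 kJ/mol.

−13.1 kJ/mol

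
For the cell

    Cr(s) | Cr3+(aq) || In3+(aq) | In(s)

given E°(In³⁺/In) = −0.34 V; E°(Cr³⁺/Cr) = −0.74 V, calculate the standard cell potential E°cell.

+0.40 V

By convention the left-hand electrode in cell notation is the anode (oxidation) and the right-hand electrode is the cathode (reduction).
E°cell = E°(right) − E°(left) = −0.34 − (−0.74) = +0.40 V.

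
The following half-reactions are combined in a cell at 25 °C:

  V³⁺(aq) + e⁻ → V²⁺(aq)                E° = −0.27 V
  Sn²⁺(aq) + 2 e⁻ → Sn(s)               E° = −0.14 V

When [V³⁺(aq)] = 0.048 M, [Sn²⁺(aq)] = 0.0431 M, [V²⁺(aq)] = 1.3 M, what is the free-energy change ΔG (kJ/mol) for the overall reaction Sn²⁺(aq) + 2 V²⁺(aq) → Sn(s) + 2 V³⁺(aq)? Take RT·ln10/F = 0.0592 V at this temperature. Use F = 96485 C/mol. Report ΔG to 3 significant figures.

−33.7 kJ/mol

With Sn²⁺/Sn reduced at the cathode, E°cell = −0.14 − (−0.27) = +0.13 V and n = 2.
The reaction quotient is [V³⁺(aq)]^2 / ([Sn²⁺(aq)]·[V²⁺(aq)]^2) = 0.0316; by Nernst, E = +0.13 − (0.0592/2)(−1.500) = +0.1744 V.
ΔG = −nFE = −(2)(96485)(+0.1744) J/mol = −33.7 kJ/mol.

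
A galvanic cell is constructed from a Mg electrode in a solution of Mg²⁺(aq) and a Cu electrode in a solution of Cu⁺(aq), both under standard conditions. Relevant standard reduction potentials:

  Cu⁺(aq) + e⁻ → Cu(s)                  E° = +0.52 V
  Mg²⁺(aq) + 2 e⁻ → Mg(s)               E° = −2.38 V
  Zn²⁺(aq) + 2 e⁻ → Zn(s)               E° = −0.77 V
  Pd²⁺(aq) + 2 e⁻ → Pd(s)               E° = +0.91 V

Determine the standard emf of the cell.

The Cu⁺/Cu couple has the higher E°, so Cu ion is reduced (cathode) and Mg is oxidized (anode).
E°cell = E°(cathode) − E°(anode) = +0.52 − (−2.38) = +2.90 V.

+2.90 V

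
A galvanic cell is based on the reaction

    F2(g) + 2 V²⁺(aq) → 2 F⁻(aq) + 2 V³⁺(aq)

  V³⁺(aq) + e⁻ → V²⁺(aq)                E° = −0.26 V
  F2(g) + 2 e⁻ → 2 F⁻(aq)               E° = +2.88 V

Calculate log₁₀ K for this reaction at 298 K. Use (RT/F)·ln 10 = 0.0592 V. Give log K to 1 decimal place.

log K = 106.1

The F₂/F⁻ couple is reduced (cathode); E°cell = +2.88 − (−0.26) = +3.14 V with n = 2.
At equilibrium E = 0, so log K = nE°cell / 0.0592 = (2)(+3.14) / 0.0592 = 106.1.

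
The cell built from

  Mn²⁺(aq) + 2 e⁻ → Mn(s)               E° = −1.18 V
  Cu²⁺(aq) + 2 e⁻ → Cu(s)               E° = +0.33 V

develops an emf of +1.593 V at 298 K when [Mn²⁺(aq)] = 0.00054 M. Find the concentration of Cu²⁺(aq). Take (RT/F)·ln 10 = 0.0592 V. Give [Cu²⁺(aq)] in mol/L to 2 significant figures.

With Cu²⁺/Cu at the cathode and Mn²⁺/Mn at the anode, E°cell = +0.33 − (−1.18) = +1.51 V (n = 2).
From the Nernst equation, log Q = n(E° − E)/0.0592 = 2·(+1.51 − (+1.593))/0.0592 = −2.804.
For Cu²⁺(aq) + Mn(s) → Cu(s) + Mn²⁺(aq), the reaction quotient is Q = [Mn²⁺(aq)] / [Cu²⁺(aq)].
Substituting the known concentrations and solving, log [Cu²⁺(aq)] = −0.464 and [Cu²⁺(aq)] = 0.34 M.

0.34 M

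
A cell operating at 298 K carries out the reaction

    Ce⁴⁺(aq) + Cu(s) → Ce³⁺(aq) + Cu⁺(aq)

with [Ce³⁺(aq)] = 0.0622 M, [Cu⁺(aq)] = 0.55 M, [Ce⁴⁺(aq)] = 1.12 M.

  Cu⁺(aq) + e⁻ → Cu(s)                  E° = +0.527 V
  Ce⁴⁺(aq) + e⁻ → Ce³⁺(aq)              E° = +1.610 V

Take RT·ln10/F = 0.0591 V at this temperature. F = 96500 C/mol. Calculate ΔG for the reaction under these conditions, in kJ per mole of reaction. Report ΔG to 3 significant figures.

−113 kJ/mol

E°cell = +1.610 − (+0.527) = +1.083 V; the balanced reaction transfers n = 1 electron.
Q = ([Ce³⁺(aq)]·[Cu⁺(aq)]) / [Ce⁴⁺(aq)] = 0.0305, so log Q = −1.515 and E = +1.083 − (0.0591/1)(−1.515) = +1.1725 V.
Then ΔG = −nFE = −1 × 96500 × +1.1725 J/mol = −113 kJ/mol.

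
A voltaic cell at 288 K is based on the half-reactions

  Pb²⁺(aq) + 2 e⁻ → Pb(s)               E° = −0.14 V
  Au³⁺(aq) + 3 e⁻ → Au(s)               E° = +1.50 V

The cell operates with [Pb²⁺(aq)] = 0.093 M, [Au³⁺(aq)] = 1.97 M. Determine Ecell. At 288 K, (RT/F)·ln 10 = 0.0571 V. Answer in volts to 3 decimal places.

The Au³⁺/Au couple has the more positive E°, so it is the cathode; Pb²⁺/Pb is the anode.
E°cell = +1.50 − (−0.14) = +1.64 V, with n = 6 electrons transferred.
For the overall reaction 2 Au³⁺(aq) + 3 Pb(s) → 2 Au(s) + 3 Pb²⁺(aq), Q = [Pb²⁺(aq)]^3 / [Au³⁺(aq)]^2 = 0.000207, giving log Q = −3.683.
Applying E = E° − (RT ln10/nF)·log Q gives +1.64 − (0.0571/6)(−3.683) = +1.675 V.

+1.675 V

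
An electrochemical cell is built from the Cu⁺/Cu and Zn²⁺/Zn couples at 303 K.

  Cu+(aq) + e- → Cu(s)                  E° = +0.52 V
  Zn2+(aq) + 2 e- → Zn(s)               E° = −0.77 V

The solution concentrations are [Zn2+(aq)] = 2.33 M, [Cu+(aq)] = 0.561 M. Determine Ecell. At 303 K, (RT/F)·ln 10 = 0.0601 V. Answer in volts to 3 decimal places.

+1.264 V

The Cu⁺/Cu couple has the more positive E°, so it is the cathode; Zn²⁺/Zn is the anode.
E°cell = +0.52 − (−0.77) = +1.29 V, with n = 2 electrons transferred.
The balanced reaction is 2 Cu+(aq) + Zn(s) → 2 Cu(s) + Zn2+(aq), so Q = [Zn2+(aq)] / [Cu+(aq)]^2 = 7.4 and log Q = 0.869.
By the Nernst equation, E = +1.29 − (0.0601/2)·(0.869) = +1.264 V.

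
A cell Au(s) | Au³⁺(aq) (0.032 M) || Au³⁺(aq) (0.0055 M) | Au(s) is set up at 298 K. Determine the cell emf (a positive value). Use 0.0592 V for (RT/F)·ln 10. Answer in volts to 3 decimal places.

For a concentration cell E°cell = 0, since both electrodes use the same couple.
The compartment with the higher Au³⁺(aq) concentration (0.032 M) acts as the cathode; ions are reduced there and produced at the dilute (0.0055 M) anode.
With n = 3, Ecell = −(0.0592/3)·log([dilute]/[conc]) = −(0.0592/3)·log(0.0055/0.032) = +0.015 V.

0.015 V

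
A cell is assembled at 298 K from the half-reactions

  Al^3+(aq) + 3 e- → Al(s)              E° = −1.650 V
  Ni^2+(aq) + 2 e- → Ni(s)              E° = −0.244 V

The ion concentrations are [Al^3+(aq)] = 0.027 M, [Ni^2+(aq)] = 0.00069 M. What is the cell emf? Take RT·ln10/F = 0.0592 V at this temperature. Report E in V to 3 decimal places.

Ni²⁺/Ni is reduced (cathode, E° = −0.244 V) and Al³⁺/Al is oxidized (anode).
The standard potential is −0.244 − (−1.650) = +1.406 V and the balanced reaction transfers n = 6 electrons.
For the overall reaction 3 Ni^2+(aq) + 2 Al(s) → 3 Ni(s) + 2 Al^3+(aq), Q = [Al^3+(aq)]^2 / [Ni^2+(aq)]^3 = 2.22×10^6, giving log Q = 6.346.
E = E° − (0.0592/n)·log Q = +1.406 − (0.0592/6)(6.346) = +1.343 V.

+1.343 V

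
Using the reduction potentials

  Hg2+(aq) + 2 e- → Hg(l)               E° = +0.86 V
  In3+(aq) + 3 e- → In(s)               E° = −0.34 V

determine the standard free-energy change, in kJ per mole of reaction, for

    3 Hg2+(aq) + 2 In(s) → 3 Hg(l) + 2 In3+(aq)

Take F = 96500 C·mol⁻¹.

In the reaction as written Hg2+(aq) is reduced, so the Hg²⁺/Hg couple is the cathode and In³⁺/In is the anode.
E°cell = +0.86 − (−0.34) = +1.20 V; balancing electrons gives n = 6.
ΔG° = −nFE°cell = −(6)(96500)(+1.20) J/mol = −695 kJ/mol.

−695 kJ/mol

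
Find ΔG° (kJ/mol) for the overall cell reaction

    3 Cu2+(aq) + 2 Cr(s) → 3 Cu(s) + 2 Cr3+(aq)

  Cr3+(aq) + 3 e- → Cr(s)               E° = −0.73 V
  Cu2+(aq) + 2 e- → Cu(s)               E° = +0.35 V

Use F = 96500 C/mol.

In the reaction as written Cu2+(aq) is reduced, so the Cu²⁺/Cu couple is the cathode and Cr³⁺/Cr is the anode.
E°cell = +0.35 − (−0.73) = +1.08 V; balancing electrons gives n = 6.
ΔG° = −nFE°cell = −(6)(96500)(+1.08) J/mol = −625 kJ/mol.

−625 kJ/mol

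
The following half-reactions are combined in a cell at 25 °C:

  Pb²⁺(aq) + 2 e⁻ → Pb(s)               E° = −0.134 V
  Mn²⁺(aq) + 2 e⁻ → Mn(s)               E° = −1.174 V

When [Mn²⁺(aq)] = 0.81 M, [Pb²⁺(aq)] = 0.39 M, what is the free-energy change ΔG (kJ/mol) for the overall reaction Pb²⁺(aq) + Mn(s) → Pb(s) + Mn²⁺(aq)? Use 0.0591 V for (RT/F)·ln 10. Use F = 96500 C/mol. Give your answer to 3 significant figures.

The standard cell potential is −0.134 − (−1.174) = +1.040 V, with n = 2 electrons in the balanced equation.
Q = [Mn²⁺(aq)] / [Pb²⁺(aq)] = 2.08, so log Q = 0.317 and E = +1.040 − (0.0591/2)(0.317) = +1.0306 V.
Then ΔG = −nFE = −2 × 96500 × +1.0306 J/mol = −199 kJ/mol.

−199 kJ/mol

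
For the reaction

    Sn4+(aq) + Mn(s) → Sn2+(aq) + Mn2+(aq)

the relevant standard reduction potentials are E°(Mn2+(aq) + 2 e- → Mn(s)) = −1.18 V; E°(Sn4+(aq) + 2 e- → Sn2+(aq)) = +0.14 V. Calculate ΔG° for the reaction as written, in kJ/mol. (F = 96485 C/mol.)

−255 kJ/mol

In the reaction as written Sn4+(aq) is reduced, so the Sn⁴⁺/Sn²⁺ couple is the cathode and Mn²⁺/Mn is the anode.
E°cell = +0.14 − (−1.18) = +1.32 V; balancing electrons gives n = 2.
ΔG° = −nFE°cell = −(2)(96485)(+1.32) J/mol = −255 kJ/mol.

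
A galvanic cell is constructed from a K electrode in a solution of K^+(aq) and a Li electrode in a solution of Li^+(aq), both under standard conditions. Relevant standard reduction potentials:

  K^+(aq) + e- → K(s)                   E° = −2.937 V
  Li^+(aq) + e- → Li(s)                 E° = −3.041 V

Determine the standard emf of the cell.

The K⁺/K couple has the higher E°, so K ion is reduced (cathode) and Li is oxidized (anode).
E°cell = E°(cathode) − E°(anode) = −2.937 − (−3.041) = +0.104 V.

+0.104 V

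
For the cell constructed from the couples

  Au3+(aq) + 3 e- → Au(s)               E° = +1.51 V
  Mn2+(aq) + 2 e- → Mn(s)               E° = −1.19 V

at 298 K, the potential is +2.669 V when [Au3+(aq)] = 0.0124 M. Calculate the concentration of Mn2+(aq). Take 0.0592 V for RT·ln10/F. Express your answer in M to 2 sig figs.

The Au³⁺/Au couple has the larger reduction potential, so it is the cathode: E°cell = +1.51 − (−1.19) = +2.70 V and n = 6.
Since E = E° − (0.0592/n)·log Q, log Q = n(E° − E)/0.0592 = 3.142.
Balancing electrons gives 2 Au3+(aq) + 3 Mn(s) → 2 Au(s) + 3 Mn2+(aq); thus Q = [Mn2+(aq)]^3 / [Au3+(aq)]^2.
Solving for the unknown gives log [Mn2+(aq)] = −0.224, so [Mn2+(aq)] ≈ 0.60 M.

0.60 M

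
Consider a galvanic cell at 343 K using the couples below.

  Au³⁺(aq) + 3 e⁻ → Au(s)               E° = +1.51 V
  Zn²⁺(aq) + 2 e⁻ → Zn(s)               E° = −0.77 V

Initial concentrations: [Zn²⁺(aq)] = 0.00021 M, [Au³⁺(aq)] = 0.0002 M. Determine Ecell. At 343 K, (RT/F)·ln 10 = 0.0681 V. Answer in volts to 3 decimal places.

Since E°(Au³⁺/Au) > E°(Zn²⁺/Zn), Au³⁺/Au serves as the cathode.
E°cell = E°cat − E°an = +1.51 − (−0.77) = +2.28 V; n = 6.
For the overall reaction 2 Au³⁺(aq) + 3 Zn(s) → 2 Au(s) + 3 Zn²⁺(aq), Q = [Zn²⁺(aq)]^3 / [Au³⁺(aq)]^2 = 0.000232, giving log Q = −3.635.
Applying E = E° − (RT ln10/nF)·log Q gives +2.28 − (0.0681/6)(−3.635) = +2.321 V.

+2.321 V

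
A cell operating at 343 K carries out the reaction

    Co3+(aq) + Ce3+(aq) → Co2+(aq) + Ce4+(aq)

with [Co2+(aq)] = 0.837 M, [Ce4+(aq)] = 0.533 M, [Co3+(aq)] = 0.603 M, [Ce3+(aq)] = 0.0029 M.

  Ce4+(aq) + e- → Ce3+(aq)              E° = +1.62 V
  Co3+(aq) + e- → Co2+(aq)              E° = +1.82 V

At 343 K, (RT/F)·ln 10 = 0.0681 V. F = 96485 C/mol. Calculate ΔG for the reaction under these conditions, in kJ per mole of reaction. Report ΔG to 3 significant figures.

−3.48 kJ/mol

The standard cell potential is +1.82 − (+1.62) = +0.20 V, with n = 1 electron in the balanced equation.
Q = ([Co2+(aq)]·[Ce4+(aq)]) / ([Co3+(aq)]·[Ce3+(aq)]) = 255, so log Q = 2.407 and E = +0.20 − (0.0681/1)(2.407) = +0.0361 V.
Finally ΔG = −nFE = −(1)(96485 C/mol)(+0.0361 V) = −3.48 kJ/mol.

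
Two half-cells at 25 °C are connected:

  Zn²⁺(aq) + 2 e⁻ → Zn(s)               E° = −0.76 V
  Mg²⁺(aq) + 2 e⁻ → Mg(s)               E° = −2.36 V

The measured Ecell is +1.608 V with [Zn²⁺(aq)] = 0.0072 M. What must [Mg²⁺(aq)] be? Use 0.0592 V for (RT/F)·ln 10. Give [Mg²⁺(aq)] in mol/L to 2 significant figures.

0.0039 M

Zn²⁺/Zn is the cathode (higher E°); E°cell = −0.76 − (−2.36) = +1.60 V with n = 2.
From the Nernst equation, log Q = n(E° − E)/0.0592 = 2·(+1.60 − (+1.608))/0.0592 = −0.270.
Balancing electrons gives Zn²⁺(aq) + Mg(s) → Zn(s) + Mg²⁺(aq); thus Q = [Mg²⁺(aq)] / [Zn²⁺(aq)].
Solving for the unknown gives log [Mg²⁺(aq)] = −2.413, so [Mg²⁺(aq)] ≈ 0.0039 M.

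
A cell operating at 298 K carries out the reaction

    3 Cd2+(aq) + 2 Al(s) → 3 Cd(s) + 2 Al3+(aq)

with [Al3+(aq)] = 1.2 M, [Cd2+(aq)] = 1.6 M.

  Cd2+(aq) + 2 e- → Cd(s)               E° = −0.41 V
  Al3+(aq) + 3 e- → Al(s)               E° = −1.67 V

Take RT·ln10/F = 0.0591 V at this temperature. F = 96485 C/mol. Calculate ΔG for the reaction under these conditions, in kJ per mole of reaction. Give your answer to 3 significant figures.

−732 kJ/mol

The standard cell potential is −0.41 − (−1.67) = +1.26 V, with n = 6 electrons in the balanced equation.
The reaction quotient is [Al3+(aq)]^2 / [Cd2+(aq)]^3 = 0.352; by Nernst, E = +1.26 − (0.0591/6)(−0.454) = +1.2645 V.
ΔG = −nFE = −(6)(96485)(+1.2645) J/mol = −732 kJ/mol.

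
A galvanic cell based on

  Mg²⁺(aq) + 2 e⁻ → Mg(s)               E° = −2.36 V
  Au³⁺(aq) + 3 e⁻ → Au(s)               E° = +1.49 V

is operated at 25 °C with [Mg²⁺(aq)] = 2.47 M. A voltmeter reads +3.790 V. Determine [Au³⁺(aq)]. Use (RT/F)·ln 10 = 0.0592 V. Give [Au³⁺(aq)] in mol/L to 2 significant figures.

Au³⁺/Au is the cathode (higher E°); E°cell = +1.49 − (−2.36) = +3.85 V with n = 6.
Rearranging E = E° − (0.0592/n)·log Q gives log Q = 6(+3.85 − (+3.790))/0.0592 = 6.081.
Balancing electrons gives 2 Au³⁺(aq) + 3 Mg(s) → 2 Au(s) + 3 Mg²⁺(aq); thus Q = [Mg²⁺(aq)]^3 / [Au³⁺(aq)]^2.
Isolating [Au³⁺(aq)] in Q = 10^{6.081} yields log [Au³⁺(aq)] = −2.451, i.e. 0.0035 M.

0.0035 M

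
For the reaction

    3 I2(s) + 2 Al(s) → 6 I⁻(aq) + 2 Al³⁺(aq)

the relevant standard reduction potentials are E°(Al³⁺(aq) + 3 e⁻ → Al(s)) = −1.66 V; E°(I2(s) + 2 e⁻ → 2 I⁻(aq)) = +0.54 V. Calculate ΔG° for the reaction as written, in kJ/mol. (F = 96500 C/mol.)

−1274 kJ/mol

In the reaction as written I2(s) is reduced, so the I₂/I⁻ couple is the cathode and Al³⁺/Al is the anode.
E°cell = +0.54 − (−1.66) = +2.20 V; balancing electrons gives n = 6.
ΔG° = −nFE°cell = −(6)(96500)(+2.20) J/mol = −1274 kJ/mol.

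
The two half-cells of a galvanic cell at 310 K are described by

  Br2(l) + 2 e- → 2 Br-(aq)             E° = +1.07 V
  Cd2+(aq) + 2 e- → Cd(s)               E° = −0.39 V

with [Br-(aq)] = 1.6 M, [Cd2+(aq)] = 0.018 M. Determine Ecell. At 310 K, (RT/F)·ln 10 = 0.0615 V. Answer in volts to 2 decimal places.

Since E°(Br₂/Br⁻) > E°(Cd²⁺/Cd), Br₂/Br⁻ serves as the cathode.
E°cell = +1.07 − (−0.39) = +1.46 V, with n = 2 electrons transferred.
For the overall reaction Br2(l) + Cd(s) → 2 Br-(aq) + Cd2+(aq), Q = [Br-(aq)]^2·[Cd2+(aq)] = 0.0461, giving log Q = −1.336.
By the Nernst equation, E = +1.46 − (0.0615/2)·(−1.336) = +1.50 V.

+1.50 V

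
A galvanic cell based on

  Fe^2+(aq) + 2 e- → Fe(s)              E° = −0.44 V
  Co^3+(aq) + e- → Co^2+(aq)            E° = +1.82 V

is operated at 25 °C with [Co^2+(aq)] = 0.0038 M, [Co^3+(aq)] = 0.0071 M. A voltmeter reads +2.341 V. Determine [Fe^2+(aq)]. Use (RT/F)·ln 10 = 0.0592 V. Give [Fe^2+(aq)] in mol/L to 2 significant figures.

0.0064 M

Co³⁺/Co²⁺ is the cathode (higher E°); E°cell = +1.82 − (−0.44) = +2.26 V with n = 2.
Since E = E° − (0.0592/n)·log Q, log Q = n(E° − E)/0.0592 = −2.736.
Balancing electrons gives 2 Co^3+(aq) + Fe(s) → 2 Co^2+(aq) + Fe^2+(aq); thus Q = ([Co^2+(aq)]^2·[Fe^2+(aq)]) / [Co^3+(aq)]^2.
Isolating [Fe^2+(aq)] in Q = 10^{−2.736} yields log [Fe^2+(aq)] = −2.193, i.e. 0.0064 M.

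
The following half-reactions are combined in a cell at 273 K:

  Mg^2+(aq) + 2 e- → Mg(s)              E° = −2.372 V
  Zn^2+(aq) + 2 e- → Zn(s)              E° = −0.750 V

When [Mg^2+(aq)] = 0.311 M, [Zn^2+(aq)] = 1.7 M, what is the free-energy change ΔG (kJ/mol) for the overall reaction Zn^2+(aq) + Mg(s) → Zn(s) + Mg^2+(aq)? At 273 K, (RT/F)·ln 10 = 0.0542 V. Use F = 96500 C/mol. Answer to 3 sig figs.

−317 kJ/mol

E°cell = −0.750 − (−2.372) = +1.622 V; the balanced reaction transfers n = 2 electrons.
Q = [Mg^2+(aq)] / [Zn^2+(aq)] = 0.183, so log Q = −0.738 and E = +1.622 − (0.0542/2)(−0.738) = +1.6420 V.
Then ΔG = −nFE = −2 × 96500 × +1.6420 J/mol = −317 kJ/mol.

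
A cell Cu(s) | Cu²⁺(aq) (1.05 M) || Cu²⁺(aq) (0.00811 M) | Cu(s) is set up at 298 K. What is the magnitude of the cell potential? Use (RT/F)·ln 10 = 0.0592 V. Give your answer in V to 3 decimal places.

For a concentration cell E°cell = 0, since both electrodes use the same couple.
The compartment with the higher Cu²⁺(aq) concentration (1.05 M) acts as the cathode; ions are reduced there and produced at the dilute (0.00811 M) anode.
With n = 2, Ecell = −(0.0592/2)·log([dilute]/[conc]) = −(0.0592/2)·log(0.00811/1.05) = +0.063 V.

0.063 V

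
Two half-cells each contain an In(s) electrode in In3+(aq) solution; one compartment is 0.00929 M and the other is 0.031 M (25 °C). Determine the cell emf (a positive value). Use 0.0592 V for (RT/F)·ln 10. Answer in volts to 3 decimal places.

0.010 V

For a concentration cell E°cell = 0, since both electrodes use the same couple.
The compartment with the higher In3+(aq) concentration (0.031 M) acts as the cathode; ions are reduced there and produced at the dilute (0.00929 M) anode.
With n = 3, Ecell = −(0.0592/3)·log([dilute]/[conc]) = −(0.0592/3)·log(0.00929/0.031) = +0.010 V.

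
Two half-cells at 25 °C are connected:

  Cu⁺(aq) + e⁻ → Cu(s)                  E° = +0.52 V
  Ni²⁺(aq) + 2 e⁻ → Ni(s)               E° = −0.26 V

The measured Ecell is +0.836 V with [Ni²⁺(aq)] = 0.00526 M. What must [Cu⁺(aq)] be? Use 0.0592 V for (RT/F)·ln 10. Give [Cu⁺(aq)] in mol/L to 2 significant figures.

Cu⁺/Cu is the cathode (higher E°); E°cell = +0.52 − (−0.26) = +0.78 V with n = 2.
Rearranging E = E° − (0.0592/n)·log Q gives log Q = 2(+0.78 − (+0.836))/0.0592 = −1.892.
For 2 Cu⁺(aq) + Ni(s) → 2 Cu(s) + Ni²⁺(aq), the reaction quotient is Q = [Ni²⁺(aq)] / [Cu⁺(aq)]^2.
Solving for the unknown gives log [Cu⁺(aq)] = −0.194, so [Cu⁺(aq)] ≈ 0.64 M.

0.64 M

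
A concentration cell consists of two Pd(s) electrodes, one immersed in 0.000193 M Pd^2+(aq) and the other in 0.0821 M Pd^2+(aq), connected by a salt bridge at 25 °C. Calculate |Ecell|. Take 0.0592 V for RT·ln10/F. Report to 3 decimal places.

0.078 V

For a concentration cell E°cell = 0, since both electrodes use the same couple.
The compartment with the higher Pd^2+(aq) concentration (0.0821 M) acts as the cathode; ions are reduced there and produced at the dilute (0.000193 M) anode.
With n = 2, Ecell = −(0.0592/2)·log([dilute]/[conc]) = −(0.0592/2)·log(0.000193/0.0821) = +0.078 V.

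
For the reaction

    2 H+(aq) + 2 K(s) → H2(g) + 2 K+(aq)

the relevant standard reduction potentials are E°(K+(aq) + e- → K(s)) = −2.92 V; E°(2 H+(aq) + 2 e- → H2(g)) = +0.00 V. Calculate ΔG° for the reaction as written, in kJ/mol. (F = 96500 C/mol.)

In the reaction as written H+(aq) is reduced, so the 2H⁺/H₂ couple is the cathode and K⁺/K is the anode.
E°cell = +0.00 − (−2.92) = +2.92 V; balancing electrons gives n = 2.
ΔG° = −nFE°cell = −(2)(96500)(+2.92) J/mol = −564 kJ/mol.

−564 kJ/mol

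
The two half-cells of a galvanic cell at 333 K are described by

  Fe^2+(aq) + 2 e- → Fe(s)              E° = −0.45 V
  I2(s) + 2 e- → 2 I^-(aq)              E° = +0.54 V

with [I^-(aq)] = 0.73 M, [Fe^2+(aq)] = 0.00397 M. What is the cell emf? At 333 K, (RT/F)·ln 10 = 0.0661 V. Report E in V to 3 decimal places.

+1.078 V

The I₂/I⁻ couple has the more positive E°, so it is the cathode; Fe²⁺/Fe is the anode.
The standard potential is +0.54 − (−0.45) = +0.99 V and the balanced reaction transfers n = 2 electrons.
Balancing gives I2(s) + Fe(s) → 2 I^-(aq) + Fe^2+(aq); hence Q = [I^-(aq)]^2·[Fe^2+(aq)] = 0.00212 (log Q = −2.675).
Applying E = E° − (RT ln10/nF)·log Q gives +0.99 − (0.0661/2)(−2.675) = +1.078 V.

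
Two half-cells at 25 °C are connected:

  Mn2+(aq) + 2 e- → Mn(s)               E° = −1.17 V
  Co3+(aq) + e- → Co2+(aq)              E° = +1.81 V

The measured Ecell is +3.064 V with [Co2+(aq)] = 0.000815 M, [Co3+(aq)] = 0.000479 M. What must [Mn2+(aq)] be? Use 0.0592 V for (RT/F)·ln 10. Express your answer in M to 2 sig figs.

0.00050 M

Co³⁺/Co²⁺ is the cathode (higher E°); E°cell = +1.81 − (−1.17) = +2.98 V with n = 2.
From the Nernst equation, log Q = n(E° − E)/0.0592 = 2·(+2.98 − (+3.064))/0.0592 = −2.838.
For 2 Co3+(aq) + Mn(s) → 2 Co2+(aq) + Mn2+(aq), the reaction quotient is Q = ([Co2+(aq)]^2·[Mn2+(aq)]) / [Co3+(aq)]^2.
Solving for the unknown gives log [Mn2+(aq)] = −3.300, so [Mn2+(aq)] ≈ 0.00050 M.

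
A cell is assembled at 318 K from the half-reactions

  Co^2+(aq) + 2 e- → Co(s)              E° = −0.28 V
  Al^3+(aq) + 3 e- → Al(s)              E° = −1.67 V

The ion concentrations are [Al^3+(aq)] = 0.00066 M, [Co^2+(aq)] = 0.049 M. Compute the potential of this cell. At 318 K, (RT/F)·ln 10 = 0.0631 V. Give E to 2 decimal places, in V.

+1.42 V

Since E°(Co²⁺/Co) > E°(Al³⁺/Al), Co²⁺/Co serves as the cathode.
The standard potential is −0.28 − (−1.67) = +1.39 V and the balanced reaction transfers n = 6 electrons.
For the overall reaction 3 Co^2+(aq) + 2 Al(s) → 3 Co(s) + 2 Al^3+(aq), Q = [Al^3+(aq)]^2 / [Co^2+(aq)]^3 = 0.0037, giving log Q = −2.432.
E = E° − (0.0631/n)·log Q = +1.39 − (0.0631/6)(−2.432) = +1.42 V.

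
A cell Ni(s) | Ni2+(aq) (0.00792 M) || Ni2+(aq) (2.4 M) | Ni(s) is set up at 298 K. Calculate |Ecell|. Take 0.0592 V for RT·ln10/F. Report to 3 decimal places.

0.073 V

For a concentration cell E°cell = 0, since both electrodes use the same couple.
The compartment with the higher Ni2+(aq) concentration (2.4 M) acts as the cathode; ions are reduced there and produced at the dilute (0.00792 M) anode.
With n = 2, Ecell = −(0.0592/2)·log([dilute]/[conc]) = −(0.0592/2)·log(0.00792/2.4) = +0.073 V.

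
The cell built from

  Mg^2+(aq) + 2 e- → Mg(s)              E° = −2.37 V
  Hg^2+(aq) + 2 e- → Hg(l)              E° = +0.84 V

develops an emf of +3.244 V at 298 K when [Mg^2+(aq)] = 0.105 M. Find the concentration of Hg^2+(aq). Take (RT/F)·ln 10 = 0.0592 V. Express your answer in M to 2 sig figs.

The Hg²⁺/Hg couple has the larger reduction potential, so it is the cathode: E°cell = +0.84 − (−2.37) = +3.21 V and n = 2.
Rearranging E = E° − (0.0592/n)·log Q gives log Q = 2(+3.21 − (+3.244))/0.0592 = −1.149.
The balanced reaction is Hg^2+(aq) + Mg(s) → Hg(l) + Mg^2+(aq), so Q = [Mg^2+(aq)] / [Hg^2+(aq)].
Substituting the known concentrations and solving, log [Hg^2+(aq)] = 0.170 and [Hg^2+(aq)] = 1.5 M.

1.5 M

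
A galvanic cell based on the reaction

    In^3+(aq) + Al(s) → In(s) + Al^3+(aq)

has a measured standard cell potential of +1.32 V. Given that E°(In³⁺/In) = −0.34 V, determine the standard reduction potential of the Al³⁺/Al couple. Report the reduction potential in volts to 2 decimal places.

In the reaction as written the In³⁺/In couple is reduced (cathode) and Al³⁺/Al is oxidized (anode), so E°cell = E°(In³⁺/In) − E°(Al³⁺/Al).
E°(Al³⁺/Al) = E°(cathode) − E°cell = −0.34 − (+1.32) = −1.66 V.

−1.66 V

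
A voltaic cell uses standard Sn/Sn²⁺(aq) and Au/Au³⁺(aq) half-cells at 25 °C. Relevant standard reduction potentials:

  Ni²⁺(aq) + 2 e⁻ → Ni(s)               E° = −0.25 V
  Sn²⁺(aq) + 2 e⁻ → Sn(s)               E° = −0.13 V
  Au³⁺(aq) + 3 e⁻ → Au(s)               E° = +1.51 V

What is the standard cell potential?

Of the two couples in this cell, the one with the more positive reduction potential is reduced at the cathode: here that is Au³⁺/Au (+1.51 V); Sn²⁺/Sn (−0.13 V) is the anode.
E°cell = E°(cathode) − E°(anode) = +1.51 − (−0.13) = +1.64 V.

+1.64 V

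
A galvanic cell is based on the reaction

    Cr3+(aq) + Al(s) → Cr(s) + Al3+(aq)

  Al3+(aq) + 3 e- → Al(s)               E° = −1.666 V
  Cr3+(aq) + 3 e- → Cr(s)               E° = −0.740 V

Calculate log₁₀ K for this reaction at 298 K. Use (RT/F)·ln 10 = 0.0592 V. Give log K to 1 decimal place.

The Cr³⁺/Cr couple is reduced (cathode); E°cell = −0.740 − (−1.666) = +0.926 V with n = 3.
At equilibrium E = 0, so log K = nE°cell / 0.0592 = (3)(+0.926) / 0.0592 = 46.9.

log K = 46.9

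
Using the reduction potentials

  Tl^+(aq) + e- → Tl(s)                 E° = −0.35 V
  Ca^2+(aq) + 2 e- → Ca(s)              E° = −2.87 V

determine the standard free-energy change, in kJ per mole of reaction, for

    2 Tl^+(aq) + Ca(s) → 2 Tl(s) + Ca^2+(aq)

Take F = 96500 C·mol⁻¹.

−486 kJ/mol

In the reaction as written Tl^+(aq) is reduced, so the Tl⁺/Tl couple is the cathode and Ca²⁺/Ca is the anode.
E°cell = −0.35 − (−2.87) = +2.52 V; balancing electrons gives n = 2.
ΔG° = −nFE°cell = −(2)(96500)(+2.52) J/mol = −486 kJ/mol.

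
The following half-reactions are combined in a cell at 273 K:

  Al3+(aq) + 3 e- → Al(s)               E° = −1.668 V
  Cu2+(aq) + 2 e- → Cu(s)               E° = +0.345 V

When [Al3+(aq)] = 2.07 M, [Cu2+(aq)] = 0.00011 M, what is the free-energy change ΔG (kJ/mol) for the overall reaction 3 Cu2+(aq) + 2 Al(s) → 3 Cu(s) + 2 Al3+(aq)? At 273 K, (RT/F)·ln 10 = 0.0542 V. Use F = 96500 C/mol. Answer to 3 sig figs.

The standard cell potential is +0.345 − (−1.668) = +2.013 V, with n = 6 electrons in the balanced equation.
Q = [Al3+(aq)]^2 / [Cu2+(aq)]^3 = 3.22×10^12, so log Q = 12.508 and E = +2.013 − (0.0542/6)(12.508) = +1.9000 V.
Finally ΔG = −nFE = −(6)(96500 C/mol)(+1.9000 V) = −1100 kJ/mol.

−1100 kJ/mol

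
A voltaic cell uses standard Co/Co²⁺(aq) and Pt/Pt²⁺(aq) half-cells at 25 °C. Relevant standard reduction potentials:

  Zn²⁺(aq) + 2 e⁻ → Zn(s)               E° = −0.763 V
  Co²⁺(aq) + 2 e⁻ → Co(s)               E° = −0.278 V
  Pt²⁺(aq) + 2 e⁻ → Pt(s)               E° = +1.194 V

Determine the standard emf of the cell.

The Pt²⁺/Pt couple has the higher E°, so Pt ion is reduced (cathode) and Co is oxidized (anode).
E°cell = E°(cathode) − E°(anode) = +1.194 − (−0.278) = +1.472 V.

+1.472 V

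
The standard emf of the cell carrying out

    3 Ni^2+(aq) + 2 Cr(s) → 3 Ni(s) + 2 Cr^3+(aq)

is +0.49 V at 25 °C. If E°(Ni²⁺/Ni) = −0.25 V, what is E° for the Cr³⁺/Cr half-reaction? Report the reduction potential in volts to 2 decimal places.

In the reaction as written the Ni²⁺/Ni couple is reduced (cathode) and Cr³⁺/Cr is oxidized (anode), so E°cell = E°(Ni²⁺/Ni) − E°(Cr³⁺/Cr).
E°(Cr³⁺/Cr) = E°(cathode) − E°cell = −0.25 − (+0.49) = −0.74 V.

−0.74 V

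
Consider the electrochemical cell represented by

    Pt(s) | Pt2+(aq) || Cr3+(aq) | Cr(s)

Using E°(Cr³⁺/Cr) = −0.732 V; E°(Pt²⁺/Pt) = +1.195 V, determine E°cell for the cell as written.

−1.927 V

By convention the left-hand electrode in cell notation is the anode (oxidation) and the right-hand electrode is the cathode (reduction).
E°cell = E°(right) − E°(left) = −0.732 − (+1.195) = −1.927 V.
The negative sign shows that, as written, the cell would require an external voltage to drive the reaction.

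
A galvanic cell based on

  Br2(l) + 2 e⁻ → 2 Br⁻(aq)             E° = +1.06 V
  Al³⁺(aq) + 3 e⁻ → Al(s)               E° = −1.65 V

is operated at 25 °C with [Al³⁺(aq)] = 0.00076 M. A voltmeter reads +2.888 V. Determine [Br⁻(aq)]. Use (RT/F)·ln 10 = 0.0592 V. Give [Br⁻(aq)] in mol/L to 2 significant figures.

The Br₂/Br⁻ couple has the larger reduction potential, so it is the cathode: E°cell = +1.06 − (−1.65) = +2.71 V and n = 6.
Rearranging E = E° − (0.0592/n)·log Q gives log Q = 6(+2.71 − (+2.888))/0.0592 = −18.041.
The balanced reaction is 3 Br2(l) + 2 Al(s) → 6 Br⁻(aq) + 2 Al³⁺(aq), so Q = [Br⁻(aq)]^6·[Al³⁺(aq)]^2.
Substituting the known concentrations and solving, log [Br⁻(aq)] = −1.967 and [Br⁻(aq)] = 0.011 M.

0.011 M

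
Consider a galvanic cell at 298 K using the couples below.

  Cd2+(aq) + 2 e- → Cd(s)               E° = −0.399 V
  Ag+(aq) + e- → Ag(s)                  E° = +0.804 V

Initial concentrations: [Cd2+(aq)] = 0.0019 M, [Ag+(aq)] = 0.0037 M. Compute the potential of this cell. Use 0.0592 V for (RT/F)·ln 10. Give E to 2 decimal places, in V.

Ag⁺/Ag is reduced (cathode, E° = +0.804 V) and Cd²⁺/Cd is oxidized (anode).
The standard potential is +0.804 − (−0.399) = +1.203 V and the balanced reaction transfers n = 2 electrons.
For the overall reaction 2 Ag+(aq) + Cd(s) → 2 Ag(s) + Cd2+(aq), Q = [Cd2+(aq)] / [Ag+(aq)]^2 = 139, giving log Q = 2.142.
E = E° − (0.0592/n)·log Q = +1.203 − (0.0592/2)(2.142) = +1.14 V.

+1.14 V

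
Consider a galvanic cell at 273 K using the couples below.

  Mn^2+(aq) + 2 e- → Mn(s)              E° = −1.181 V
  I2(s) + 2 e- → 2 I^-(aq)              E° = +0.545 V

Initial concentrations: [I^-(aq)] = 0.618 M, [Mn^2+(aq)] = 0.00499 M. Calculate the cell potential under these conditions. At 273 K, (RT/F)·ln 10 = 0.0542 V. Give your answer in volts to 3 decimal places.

The I₂/I⁻ couple has the more positive E°, so it is the cathode; Mn²⁺/Mn is the anode.
The standard potential is +0.545 − (−1.181) = +1.726 V and the balanced reaction transfers n = 2 electrons.
The balanced reaction is I2(s) + Mn(s) → 2 I^-(aq) + Mn^2+(aq), so Q = [I^-(aq)]^2·[Mn^2+(aq)] = 0.00191 and log Q = −2.720.
By the Nernst equation, E = +1.726 − (0.0542/2)·(−2.720) = +1.800 V.

+1.800 V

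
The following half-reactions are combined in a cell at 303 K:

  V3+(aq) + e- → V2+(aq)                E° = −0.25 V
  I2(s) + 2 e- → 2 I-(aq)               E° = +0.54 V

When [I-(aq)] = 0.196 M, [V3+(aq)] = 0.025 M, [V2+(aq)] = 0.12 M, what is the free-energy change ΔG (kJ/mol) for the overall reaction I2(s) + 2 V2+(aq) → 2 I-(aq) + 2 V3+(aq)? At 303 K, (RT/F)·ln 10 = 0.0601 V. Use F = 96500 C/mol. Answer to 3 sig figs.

E°cell = +0.54 − (−0.25) = +0.79 V; the balanced reaction transfers n = 2 electrons.
Q = ([I-(aq)]^2·[V3+(aq)]^2) / [V2+(aq)]^2 = 0.00167, so log Q = −2.778 and E = +0.79 − (0.0601/2)(−2.778) = +0.8735 V.
ΔG = −nFE = −(2)(96500)(+0.8735) J/mol = −169 kJ/mol.

−169 kJ/mol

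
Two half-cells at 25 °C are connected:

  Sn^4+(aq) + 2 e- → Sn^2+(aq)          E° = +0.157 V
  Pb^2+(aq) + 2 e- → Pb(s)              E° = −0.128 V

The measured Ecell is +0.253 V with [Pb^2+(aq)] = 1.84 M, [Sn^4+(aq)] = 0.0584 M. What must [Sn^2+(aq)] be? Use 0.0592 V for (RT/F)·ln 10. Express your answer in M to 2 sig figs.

With Sn⁴⁺/Sn²⁺ at the cathode and Pb²⁺/Pb at the anode, E°cell = +0.157 − (−0.128) = +0.285 V (n = 2).
Since E = E° − (0.0592/n)·log Q, log Q = n(E° − E)/0.0592 = 1.081.
For Sn^4+(aq) + Pb(s) → Sn^2+(aq) + Pb^2+(aq), the reaction quotient is Q = ([Sn^2+(aq)]·[Pb^2+(aq)]) / [Sn^4+(aq)].
Solving for the unknown gives log [Sn^2+(aq)] = −0.417, so [Sn^2+(aq)] ≈ 0.38 M.

0.38 M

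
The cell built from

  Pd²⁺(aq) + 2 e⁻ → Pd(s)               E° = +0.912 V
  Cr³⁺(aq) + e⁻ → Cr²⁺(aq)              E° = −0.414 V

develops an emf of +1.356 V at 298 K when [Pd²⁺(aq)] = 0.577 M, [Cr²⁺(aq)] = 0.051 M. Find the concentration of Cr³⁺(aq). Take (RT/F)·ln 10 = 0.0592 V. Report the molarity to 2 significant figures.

0.012 M

The Pd²⁺/Pd couple has the larger reduction potential, so it is the cathode: E°cell = +0.912 − (−0.414) = +1.326 V and n = 2.
Rearranging E = E° − (0.0592/n)·log Q gives log Q = 2(+1.326 − (+1.356))/0.0592 = −1.014.
The balanced reaction is Pd²⁺(aq) + 2 Cr²⁺(aq) → Pd(s) + 2 Cr³⁺(aq), so Q = [Cr³⁺(aq)]^2 / ([Pd²⁺(aq)]·[Cr²⁺(aq)]^2).
Substituting the known concentrations and solving, log [Cr³⁺(aq)] = −1.919 and [Cr³⁺(aq)] = 0.012 M.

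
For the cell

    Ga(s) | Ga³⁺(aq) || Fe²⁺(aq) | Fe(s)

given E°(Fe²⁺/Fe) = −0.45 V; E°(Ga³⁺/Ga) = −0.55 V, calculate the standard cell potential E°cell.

By convention the left-hand electrode in cell notation is the anode (oxidation) and the right-hand electrode is the cathode (reduction).
E°cell = E°(right) − E°(left) = −0.45 − (−0.55) = +0.10 V.

+0.10 V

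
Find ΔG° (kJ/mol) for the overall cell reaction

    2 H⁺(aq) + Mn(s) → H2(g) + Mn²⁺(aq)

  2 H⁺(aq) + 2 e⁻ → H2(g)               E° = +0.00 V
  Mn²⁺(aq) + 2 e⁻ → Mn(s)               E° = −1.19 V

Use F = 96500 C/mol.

In the reaction as written H⁺(aq) is reduced, so the 2H⁺/H₂ couple is the cathode and Mn²⁺/Mn is the anode.
E°cell = +0.00 − (−1.19) = +1.19 V; balancing electrons gives n = 2.
ΔG° = −nFE°cell = −(2)(96500)(+1.19) J/mol = −230 kJ/mol.

−230 kJ/mol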